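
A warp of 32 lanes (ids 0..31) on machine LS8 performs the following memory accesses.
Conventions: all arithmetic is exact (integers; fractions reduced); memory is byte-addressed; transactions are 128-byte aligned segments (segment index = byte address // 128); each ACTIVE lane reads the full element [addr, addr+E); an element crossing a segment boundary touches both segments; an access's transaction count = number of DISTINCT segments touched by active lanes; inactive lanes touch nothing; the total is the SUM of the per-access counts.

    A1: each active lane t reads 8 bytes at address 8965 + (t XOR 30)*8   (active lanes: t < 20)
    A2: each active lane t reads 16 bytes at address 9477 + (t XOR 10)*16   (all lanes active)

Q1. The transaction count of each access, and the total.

A1: 3 transactions
A2: 5 transactions

Answer: 3,5; total 8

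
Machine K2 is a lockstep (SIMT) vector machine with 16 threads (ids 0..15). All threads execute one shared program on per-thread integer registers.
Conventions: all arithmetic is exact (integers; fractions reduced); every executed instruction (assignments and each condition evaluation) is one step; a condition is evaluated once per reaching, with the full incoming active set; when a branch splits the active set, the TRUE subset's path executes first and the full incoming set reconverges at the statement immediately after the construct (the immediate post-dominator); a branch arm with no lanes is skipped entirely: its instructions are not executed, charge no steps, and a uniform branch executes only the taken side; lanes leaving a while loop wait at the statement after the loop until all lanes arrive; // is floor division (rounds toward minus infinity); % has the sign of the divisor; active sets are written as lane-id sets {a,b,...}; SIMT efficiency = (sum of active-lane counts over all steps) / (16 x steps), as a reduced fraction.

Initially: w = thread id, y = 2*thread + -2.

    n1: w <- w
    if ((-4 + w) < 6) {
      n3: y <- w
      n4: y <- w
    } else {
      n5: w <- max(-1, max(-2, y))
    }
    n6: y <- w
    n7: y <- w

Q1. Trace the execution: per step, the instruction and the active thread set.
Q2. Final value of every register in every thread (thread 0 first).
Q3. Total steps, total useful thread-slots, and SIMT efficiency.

step 0: w <- w                       {0,1,2,3,4,5,6,7,8,9,10,11,12,13,14,15}
step 1: eval ((-4 + w) < 6)          {0,1,2,3,4,5,6,7,8,9,10,11,12,13,14,15}
step 2: y <- w                       {0,1,2,3,4,5,6,7,8,9}
step 3: y <- w                       {0,1,2,3,4,5,6,7,8,9}
step 4: w <- max(-1, max(-2, y))     {10,11,12,13,14,15}
step 5: y <- w                       {0,1,2,3,4,5,6,7,8,9,10,11,12,13,14,15}
step 6: y <- w                       {0,1,2,3,4,5,6,7,8,9,10,11,12,13,14,15}

Answer: 7 steps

w: 0,1,2,3,4,5,6,7,8,9,18,20,22,24,26,28
y: 0,1,2,3,4,5,6,7,8,9,18,20,22,24,26,28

steps = 7; useful = 90; efficiency = 90/112 = 45/56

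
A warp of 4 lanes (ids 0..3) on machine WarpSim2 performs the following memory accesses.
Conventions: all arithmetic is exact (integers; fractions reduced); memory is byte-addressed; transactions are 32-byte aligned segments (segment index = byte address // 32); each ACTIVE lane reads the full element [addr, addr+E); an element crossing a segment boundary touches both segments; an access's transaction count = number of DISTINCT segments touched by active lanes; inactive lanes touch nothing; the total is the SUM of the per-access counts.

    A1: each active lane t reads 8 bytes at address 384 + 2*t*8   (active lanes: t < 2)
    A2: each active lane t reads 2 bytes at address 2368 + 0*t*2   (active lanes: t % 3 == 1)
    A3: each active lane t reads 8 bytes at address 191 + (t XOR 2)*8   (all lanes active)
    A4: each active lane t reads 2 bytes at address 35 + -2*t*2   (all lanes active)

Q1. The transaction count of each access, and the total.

A1: 1 transaction
A2: 1 transaction
A3: 2 transactions
A4: 2 transactions

Answer: 1,1,2,2; total 6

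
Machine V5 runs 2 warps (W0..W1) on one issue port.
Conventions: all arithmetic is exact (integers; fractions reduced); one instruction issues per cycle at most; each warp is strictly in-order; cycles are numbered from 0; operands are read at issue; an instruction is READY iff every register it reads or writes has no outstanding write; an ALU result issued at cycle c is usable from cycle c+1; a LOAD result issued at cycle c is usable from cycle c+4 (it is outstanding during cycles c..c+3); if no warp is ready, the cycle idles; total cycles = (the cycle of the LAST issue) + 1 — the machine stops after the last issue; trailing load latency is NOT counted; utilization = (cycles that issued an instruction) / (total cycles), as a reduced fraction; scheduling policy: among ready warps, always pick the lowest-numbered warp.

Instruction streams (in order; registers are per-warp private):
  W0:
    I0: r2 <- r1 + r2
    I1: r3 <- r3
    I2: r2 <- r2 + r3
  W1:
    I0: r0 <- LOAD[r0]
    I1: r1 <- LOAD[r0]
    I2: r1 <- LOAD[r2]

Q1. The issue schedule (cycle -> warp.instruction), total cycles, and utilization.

cycle 0: W0.I0
cycle 1: W0.I1
cycle 2: W0.I2
cycle 3: W1.I0
cycle 4: idle
cycle 5: idle
cycle 6: idle
cycle 7: W1.I1
cycle 8: idle
cycle 9: idle
cycle 10: idle
cycle 11: W1.I2

Answer: 12 cycles, utilization 1/2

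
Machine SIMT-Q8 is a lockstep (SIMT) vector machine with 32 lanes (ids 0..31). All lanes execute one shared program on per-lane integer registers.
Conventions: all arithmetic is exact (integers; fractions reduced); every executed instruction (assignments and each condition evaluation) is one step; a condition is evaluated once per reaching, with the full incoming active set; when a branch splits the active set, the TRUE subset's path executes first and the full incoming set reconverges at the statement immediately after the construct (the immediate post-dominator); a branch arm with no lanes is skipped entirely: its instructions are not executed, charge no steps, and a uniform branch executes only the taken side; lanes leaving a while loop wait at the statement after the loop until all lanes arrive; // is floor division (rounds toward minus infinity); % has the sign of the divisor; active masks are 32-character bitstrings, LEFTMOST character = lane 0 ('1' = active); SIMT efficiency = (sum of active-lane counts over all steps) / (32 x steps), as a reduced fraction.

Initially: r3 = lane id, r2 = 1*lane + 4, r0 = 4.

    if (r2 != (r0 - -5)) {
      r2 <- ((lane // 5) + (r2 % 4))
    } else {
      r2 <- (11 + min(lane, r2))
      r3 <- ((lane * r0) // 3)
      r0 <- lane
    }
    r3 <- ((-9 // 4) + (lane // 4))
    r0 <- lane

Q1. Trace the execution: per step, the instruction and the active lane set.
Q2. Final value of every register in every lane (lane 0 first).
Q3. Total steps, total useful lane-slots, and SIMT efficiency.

step 0: eval (r2 != (r0 - -5))       11111111111111111111111111111111
step 1: r2 <- ((lane // 5) + (r2 % 4)) 11111011111111111111111111111111
step 2: r2 <- (11 + min(lane, r2))   00000100000000000000000000000000
step 3: r3 <- ((lane * r0) // 3)     00000100000000000000000000000000
step 4: r0 <- lane                   00000100000000000000000000000000
step 5: r3 <- ((-9 // 4) + (lane // 4)) 11111111111111111111111111111111
step 6: r0 <- lane                   11111111111111111111111111111111

Answer: 7 steps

r3: -3,-3,-3,-3,-2,-2,-2,-2,-1,-1,-1,-1,0,0,0,0,1,1,1,1,2,2,2,2,3,3,3,3,4,4,4,4
r2: 0,1,2,3,0,16,3,4,1,2,4,5,2,3,4,6,3,4,5,6,4,5,6,7,4,6,7,8,5,6,8,9
r0: 0,1,2,3,4,5,6,7,8,9,10,11,12,13,14,15,16,17,18,19,20,21,22,23,24,25,26,27,28,29,30,31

steps = 7; useful = 130; efficiency = 130/224 = 65/112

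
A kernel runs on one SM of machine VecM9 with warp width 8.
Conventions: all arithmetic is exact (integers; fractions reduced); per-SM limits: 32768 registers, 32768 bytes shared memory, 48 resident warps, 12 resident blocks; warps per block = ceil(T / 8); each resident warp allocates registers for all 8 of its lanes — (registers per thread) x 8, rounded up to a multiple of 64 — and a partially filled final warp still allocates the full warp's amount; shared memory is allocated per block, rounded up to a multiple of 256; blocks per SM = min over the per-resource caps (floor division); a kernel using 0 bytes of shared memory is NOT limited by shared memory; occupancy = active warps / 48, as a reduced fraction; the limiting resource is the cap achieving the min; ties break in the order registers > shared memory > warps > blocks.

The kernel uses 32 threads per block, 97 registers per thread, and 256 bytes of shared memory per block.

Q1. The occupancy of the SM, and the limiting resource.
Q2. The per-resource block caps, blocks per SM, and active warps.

Answer: occupancy 3/4, limited by registers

registers: 9 blocks
shared memory: 128 blocks
warps: 12 blocks
blocks: 12 blocks

Answer: 9 blocks, 36 active warps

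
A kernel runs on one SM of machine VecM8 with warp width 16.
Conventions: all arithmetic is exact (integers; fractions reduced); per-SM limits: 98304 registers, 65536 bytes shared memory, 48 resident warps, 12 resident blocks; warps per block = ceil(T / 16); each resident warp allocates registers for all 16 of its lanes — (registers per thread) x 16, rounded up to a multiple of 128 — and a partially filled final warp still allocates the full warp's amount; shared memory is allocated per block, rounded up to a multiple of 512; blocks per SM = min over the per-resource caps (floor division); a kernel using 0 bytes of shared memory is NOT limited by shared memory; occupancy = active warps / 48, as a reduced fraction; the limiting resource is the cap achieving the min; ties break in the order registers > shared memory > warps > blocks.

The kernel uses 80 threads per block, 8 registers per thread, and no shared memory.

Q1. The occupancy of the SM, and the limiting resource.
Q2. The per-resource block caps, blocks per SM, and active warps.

Answer: occupancy 15/16, limited by warps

registers: 153 blocks
shared memory: no limit (kernel uses none)
warps: 9 blocks
blocks: 12 blocks

Answer: 9 blocks, 45 active warps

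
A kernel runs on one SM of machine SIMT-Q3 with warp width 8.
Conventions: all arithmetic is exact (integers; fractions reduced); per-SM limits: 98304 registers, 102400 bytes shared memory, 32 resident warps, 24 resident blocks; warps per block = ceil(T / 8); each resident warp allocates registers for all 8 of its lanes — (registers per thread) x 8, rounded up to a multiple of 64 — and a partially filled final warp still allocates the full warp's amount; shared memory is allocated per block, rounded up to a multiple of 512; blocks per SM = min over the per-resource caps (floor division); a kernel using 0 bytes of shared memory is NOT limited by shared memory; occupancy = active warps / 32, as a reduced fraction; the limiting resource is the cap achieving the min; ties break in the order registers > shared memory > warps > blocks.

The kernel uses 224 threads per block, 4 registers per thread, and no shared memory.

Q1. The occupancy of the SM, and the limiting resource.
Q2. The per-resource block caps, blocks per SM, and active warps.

Answer: occupancy 7/8, limited by warps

registers: 54 blocks
shared memory: no limit (kernel uses none)
warps: 1 block
blocks: 24 blocks

Answer: 1 block, 28 active warps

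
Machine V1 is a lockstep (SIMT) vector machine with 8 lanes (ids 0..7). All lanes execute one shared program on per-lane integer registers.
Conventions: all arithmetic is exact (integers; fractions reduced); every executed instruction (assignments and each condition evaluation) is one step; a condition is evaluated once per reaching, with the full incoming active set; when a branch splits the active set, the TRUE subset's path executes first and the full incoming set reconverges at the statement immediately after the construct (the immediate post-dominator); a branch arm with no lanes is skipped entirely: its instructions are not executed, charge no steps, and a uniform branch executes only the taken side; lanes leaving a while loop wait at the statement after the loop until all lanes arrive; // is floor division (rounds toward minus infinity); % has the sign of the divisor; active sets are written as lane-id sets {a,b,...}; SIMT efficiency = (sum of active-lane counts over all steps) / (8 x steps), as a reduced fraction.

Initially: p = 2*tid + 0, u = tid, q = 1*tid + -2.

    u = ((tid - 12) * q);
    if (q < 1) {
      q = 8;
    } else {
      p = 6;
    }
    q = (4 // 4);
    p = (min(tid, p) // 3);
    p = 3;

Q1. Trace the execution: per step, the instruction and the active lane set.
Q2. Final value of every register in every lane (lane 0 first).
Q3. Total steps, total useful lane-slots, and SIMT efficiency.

step 0: u <- ((tid - 12) * q)        {0,1,2,3,4,5,6,7}
step 1: eval (q < 1)                 {0,1,2,3,4,5,6,7}
step 2: q <- 8                       {0,1,2}
step 3: p <- 6                       {3,4,5,6,7}
step 4: q <- (4 // 4)                {0,1,2,3,4,5,6,7}
step 5: p <- (min(tid, p) // 3)      {0,1,2,3,4,5,6,7}
step 6: p <- 3                       {0,1,2,3,4,5,6,7}

Answer: 7 steps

p: 3,3,3,3,3,3,3,3
u: 24,11,0,-9,-16,-21,-24,-25
q: 1,1,1,1,1,1,1,1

steps = 7; useful = 48; efficiency = 48/56 = 6/7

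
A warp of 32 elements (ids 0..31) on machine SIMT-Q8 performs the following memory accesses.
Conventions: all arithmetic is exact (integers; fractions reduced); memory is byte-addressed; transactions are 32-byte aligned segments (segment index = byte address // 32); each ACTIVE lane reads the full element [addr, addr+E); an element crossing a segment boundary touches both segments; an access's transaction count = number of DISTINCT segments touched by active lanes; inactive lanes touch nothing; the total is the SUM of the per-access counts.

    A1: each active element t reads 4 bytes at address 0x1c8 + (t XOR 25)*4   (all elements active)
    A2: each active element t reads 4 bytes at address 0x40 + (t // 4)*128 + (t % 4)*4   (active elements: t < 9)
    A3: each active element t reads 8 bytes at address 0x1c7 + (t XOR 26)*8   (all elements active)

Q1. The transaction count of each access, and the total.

A1: 5 transactions
A2: 3 transactions
A3: 9 transactions

Answer: 5,3,9; total 17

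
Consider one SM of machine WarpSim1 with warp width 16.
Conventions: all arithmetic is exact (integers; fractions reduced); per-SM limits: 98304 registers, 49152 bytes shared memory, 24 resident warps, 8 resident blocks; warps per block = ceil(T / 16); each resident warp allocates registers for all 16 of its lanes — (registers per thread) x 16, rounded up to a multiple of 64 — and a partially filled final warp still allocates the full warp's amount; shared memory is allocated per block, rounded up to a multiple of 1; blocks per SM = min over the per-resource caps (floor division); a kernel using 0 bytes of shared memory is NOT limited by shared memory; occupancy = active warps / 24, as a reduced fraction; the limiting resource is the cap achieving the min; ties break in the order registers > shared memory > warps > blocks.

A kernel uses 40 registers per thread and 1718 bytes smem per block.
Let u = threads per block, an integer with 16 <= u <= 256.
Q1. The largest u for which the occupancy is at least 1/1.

Answer: u = 192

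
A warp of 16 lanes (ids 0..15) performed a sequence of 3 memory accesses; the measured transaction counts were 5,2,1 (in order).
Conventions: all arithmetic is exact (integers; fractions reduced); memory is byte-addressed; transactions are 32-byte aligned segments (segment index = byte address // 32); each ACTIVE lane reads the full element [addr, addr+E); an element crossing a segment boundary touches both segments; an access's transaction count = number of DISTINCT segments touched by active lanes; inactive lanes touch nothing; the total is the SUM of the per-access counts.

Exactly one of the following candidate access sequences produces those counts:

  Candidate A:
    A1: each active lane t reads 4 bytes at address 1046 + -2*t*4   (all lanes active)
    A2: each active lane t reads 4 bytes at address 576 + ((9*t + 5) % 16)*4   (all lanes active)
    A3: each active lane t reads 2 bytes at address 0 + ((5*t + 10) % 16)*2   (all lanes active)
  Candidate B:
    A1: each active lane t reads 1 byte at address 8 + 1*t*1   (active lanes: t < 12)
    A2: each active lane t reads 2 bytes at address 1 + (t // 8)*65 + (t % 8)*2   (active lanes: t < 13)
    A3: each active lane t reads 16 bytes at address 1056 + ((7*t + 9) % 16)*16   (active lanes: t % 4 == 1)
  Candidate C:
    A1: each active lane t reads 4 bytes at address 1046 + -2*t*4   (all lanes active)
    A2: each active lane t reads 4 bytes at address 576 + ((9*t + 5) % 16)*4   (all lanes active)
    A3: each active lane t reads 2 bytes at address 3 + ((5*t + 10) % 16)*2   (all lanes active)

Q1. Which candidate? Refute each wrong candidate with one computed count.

B: A1 gives 1 transaction, not 5
C: A3 gives 2 transactions, not 1
A: all counts match (5,2,1)

Answer: A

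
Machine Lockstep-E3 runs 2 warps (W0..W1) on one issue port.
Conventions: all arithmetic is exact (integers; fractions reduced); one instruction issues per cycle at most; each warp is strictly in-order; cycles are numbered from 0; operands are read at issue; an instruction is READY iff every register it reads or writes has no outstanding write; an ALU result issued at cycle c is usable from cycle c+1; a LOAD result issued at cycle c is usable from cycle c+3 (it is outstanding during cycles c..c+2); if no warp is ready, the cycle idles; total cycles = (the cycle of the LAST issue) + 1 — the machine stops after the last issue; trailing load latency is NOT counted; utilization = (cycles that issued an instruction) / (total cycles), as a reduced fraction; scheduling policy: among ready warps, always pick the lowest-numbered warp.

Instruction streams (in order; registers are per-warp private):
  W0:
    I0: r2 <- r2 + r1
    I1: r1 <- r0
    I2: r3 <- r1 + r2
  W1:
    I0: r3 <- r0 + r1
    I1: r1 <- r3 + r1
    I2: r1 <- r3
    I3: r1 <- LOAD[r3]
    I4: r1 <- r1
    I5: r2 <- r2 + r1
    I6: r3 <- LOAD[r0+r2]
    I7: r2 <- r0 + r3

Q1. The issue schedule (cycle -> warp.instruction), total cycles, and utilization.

cycle 0: W0.I0
cycle 1: W0.I1
cycle 2: W0.I2
cycle 3: W1.I0
cycle 4: W1.I1
cycle 5: W1.I2
cycle 6: W1.I3
cycle 7: idle
cycle 8: idle
cycle 9: W1.I4
cycle 10: W1.I5
cycle 11: W1.I6
cycle 12: idle
cycle 13: idle
cycle 14: W1.I7

Answer: 15 cycles, utilization 11/15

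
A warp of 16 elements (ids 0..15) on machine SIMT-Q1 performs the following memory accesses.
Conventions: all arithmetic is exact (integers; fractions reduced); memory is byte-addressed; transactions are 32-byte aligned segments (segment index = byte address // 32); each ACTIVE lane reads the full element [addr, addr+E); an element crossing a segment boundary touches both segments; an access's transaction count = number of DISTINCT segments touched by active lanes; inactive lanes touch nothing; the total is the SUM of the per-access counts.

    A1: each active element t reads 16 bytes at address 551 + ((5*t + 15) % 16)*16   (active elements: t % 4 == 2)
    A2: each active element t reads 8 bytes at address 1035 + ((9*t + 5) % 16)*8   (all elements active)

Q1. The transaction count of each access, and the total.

A1: 8 transactions
A2: 5 transactions

Answer: 8,5; total 13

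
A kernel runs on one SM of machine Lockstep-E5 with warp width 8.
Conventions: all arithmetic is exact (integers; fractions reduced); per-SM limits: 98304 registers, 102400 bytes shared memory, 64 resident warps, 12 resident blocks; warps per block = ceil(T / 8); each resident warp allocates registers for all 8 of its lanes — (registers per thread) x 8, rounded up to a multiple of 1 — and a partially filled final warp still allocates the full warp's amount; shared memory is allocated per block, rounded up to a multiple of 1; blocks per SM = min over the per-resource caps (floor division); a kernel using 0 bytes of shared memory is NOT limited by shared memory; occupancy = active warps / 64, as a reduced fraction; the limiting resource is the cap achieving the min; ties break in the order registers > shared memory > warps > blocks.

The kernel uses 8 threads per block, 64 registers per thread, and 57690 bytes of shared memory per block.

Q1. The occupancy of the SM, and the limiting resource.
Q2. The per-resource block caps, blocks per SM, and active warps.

Answer: occupancy 1/64, limited by shared memory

registers: 192 blocks
shared memory: 1 block
warps: 64 blocks
blocks: 12 blocks

Answer: 1 block, 1 active warp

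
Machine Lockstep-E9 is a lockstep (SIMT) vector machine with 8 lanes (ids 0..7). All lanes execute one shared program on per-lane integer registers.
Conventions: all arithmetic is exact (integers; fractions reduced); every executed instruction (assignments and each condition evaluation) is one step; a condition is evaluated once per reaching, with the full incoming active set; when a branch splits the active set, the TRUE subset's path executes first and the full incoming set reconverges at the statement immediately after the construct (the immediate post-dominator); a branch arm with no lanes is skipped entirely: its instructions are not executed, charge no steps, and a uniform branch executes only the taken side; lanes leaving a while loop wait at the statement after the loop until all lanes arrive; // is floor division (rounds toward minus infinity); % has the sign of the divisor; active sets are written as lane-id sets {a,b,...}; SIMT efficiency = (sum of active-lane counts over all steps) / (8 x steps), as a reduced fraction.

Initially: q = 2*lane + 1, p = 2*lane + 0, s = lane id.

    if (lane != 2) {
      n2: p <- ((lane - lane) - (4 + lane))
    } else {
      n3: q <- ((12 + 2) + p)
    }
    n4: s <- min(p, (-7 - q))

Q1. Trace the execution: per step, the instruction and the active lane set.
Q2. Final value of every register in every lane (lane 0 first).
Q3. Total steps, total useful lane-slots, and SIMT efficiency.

step 0: eval (lane != 2)             {0,1,2,3,4,5,6,7}
step 1: p <- ((lane - lane) - (4 + lane)) {0,1,3,4,5,6,7}
step 2: q <- ((12 + 2) + p)          {2}
step 3: s <- min(p, (-7 - q))        {0,1,2,3,4,5,6,7}

Answer: 4 steps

q: 1,3,18,7,9,11,13,15
p: -4,-5,4,-7,-8,-9,-10,-11
s: -8,-10,-25,-14,-16,-18,-20,-22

steps = 4; useful = 24; efficiency = 24/32 = 3/4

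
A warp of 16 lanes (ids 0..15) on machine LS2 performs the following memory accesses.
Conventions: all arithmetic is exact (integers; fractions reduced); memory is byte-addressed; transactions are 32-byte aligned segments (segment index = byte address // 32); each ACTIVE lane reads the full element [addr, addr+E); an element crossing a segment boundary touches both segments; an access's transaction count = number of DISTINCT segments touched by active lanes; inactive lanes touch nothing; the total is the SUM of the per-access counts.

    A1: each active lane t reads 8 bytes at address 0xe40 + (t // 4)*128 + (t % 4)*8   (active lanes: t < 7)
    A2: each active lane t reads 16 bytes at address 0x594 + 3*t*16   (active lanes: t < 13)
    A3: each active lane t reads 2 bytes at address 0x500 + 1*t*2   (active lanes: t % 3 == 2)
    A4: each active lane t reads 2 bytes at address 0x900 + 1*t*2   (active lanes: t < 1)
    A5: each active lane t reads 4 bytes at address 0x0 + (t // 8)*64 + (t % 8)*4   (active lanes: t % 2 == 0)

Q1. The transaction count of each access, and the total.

A1: 2 transactions
A2: 20 transactions
A3: 1 transaction
A4: 1 transaction
A5: 2 transactions

Answer: 2,20,1,1,2; total 26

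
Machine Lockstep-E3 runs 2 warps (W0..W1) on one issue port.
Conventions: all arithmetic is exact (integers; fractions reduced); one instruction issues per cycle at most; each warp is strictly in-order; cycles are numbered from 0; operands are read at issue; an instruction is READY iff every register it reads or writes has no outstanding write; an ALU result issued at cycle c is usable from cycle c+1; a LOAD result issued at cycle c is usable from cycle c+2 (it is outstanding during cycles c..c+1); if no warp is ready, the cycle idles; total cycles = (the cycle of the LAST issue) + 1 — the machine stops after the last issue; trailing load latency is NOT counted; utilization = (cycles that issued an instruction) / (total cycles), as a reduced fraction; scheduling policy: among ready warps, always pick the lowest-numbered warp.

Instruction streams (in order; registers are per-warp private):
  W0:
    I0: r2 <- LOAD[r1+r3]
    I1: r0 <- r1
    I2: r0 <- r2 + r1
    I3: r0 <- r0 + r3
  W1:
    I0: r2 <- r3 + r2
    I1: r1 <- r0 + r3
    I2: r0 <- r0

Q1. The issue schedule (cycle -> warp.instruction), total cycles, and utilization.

cycle 0: W0.I0
cycle 1: W0.I1
cycle 2: W0.I2
cycle 3: W0.I3
cycle 4: W1.I0
cycle 5: W1.I1
cycle 6: W1.I2

Answer: 7 cycles, utilization 1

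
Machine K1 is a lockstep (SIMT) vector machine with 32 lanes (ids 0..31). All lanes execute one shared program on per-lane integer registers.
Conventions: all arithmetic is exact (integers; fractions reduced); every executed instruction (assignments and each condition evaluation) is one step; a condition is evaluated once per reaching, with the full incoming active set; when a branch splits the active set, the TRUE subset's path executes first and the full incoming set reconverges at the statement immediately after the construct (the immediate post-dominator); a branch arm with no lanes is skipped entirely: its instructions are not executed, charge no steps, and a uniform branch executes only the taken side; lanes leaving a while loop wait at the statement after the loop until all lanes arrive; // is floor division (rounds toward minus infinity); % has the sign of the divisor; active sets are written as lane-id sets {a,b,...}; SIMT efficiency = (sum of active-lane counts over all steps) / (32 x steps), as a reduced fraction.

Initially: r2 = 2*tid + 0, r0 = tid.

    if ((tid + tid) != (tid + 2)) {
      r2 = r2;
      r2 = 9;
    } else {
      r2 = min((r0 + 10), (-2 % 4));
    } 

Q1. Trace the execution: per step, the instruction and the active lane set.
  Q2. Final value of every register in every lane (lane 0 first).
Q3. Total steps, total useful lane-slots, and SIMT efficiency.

step 0: eval ((tid + tid) != (tid + 2)) {0,1,2,3,4,5,6,7,8,9,10,11,12,13,14,15,16,17,18,19,20,21,22,23,24,25,26,27,28,29,30,31}
step 1: r2 <- r2                     {0,1,3,4,5,6,7,8,9,10,11,12,13,14,15,16,17,18,19,20,21,22,23,24,25,26,27,28,29,30,31}
step 2: r2 <- 9                      {0,1,3,4,5,6,7,8,9,10,11,12,13,14,15,16,17,18,19,20,21,22,23,24,25,26,27,28,29,30,31}
step 3: r2 <- min((r0 + 10), (-2 % 4)) {2}

Answer: 4 steps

r2: 9,9,2,9,9,9,9,9,9,9,9,9,9,9,9,9,9,9,9,9,9,9,9,9,9,9,9,9,9,9,9,9
r0: 0,1,2,3,4,5,6,7,8,9,10,11,12,13,14,15,16,17,18,19,20,21,22,23,24,25,26,27,28,29,30,31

steps = 4; useful = 95; efficiency = 95/128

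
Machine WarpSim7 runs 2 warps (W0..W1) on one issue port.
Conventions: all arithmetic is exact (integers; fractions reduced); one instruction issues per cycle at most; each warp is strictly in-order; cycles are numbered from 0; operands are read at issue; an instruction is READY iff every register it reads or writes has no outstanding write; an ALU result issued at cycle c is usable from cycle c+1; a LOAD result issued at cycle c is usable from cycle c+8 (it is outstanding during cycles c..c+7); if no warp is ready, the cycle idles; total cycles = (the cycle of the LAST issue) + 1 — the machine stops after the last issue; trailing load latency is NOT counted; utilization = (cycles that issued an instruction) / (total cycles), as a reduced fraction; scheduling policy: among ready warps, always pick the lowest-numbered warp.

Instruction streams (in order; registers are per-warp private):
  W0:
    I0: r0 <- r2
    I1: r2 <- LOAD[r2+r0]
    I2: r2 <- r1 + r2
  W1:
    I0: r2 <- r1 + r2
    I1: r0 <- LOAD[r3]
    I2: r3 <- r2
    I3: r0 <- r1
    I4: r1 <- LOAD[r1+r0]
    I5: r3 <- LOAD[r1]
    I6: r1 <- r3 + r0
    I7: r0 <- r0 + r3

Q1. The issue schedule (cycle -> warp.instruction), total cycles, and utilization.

cycle 0: W0.I0
cycle 1: W0.I1
cycle 2: W1.I0
cycle 3: W1.I1
cycle 4: W1.I2
cycle 5: idle
cycle 6: idle
cycle 7: idle
cycle 8: idle
cycle 9: W0.I2
cycle 10: idle
cycle 11: W1.I3
cycle 12: W1.I4
cycle 13: idle
cycle 14: idle
cycle 15: idle
cycle 16: idle
cycle 17: idle
cycle 18: idle
cycle 19: idle
cycle 20: W1.I5
cycle 21: idle
cycle 22: idle
cycle 23: idle
cycle 24: idle
cycle 25: idle
cycle 26: idle
cycle 27: idle
cycle 28: W1.I6
cycle 29: W1.I7

Answer: 30 cycles, utilization 11/30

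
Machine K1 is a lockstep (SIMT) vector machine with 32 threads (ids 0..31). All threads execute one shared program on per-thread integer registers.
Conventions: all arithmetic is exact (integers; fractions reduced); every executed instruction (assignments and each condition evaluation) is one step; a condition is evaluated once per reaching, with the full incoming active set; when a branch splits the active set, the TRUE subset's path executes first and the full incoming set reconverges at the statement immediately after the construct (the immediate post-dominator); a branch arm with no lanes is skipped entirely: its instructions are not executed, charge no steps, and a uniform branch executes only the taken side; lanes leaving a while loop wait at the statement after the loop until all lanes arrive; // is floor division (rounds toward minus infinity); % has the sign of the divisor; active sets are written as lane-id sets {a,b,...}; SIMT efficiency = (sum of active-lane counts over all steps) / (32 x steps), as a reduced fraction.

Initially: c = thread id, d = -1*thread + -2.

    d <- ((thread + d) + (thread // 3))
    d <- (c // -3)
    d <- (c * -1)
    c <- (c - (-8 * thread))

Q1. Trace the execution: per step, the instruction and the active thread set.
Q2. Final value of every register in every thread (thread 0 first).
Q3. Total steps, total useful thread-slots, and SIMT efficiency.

step 0: d <- ((thread + d) + (thread // 3)) {0,1,2,3,4,5,6,7,8,9,10,11,12,13,14,15,16,17,18,19,20,21,22,23,24,25,26,27,28,29,30,31}
step 1: d <- (c // -3)               {0,1,2,3,4,5,6,7,8,9,10,11,12,13,14,15,16,17,18,19,20,21,22,23,24,25,26,27,28,29,30,31}
step 2: d <- (c * -1)                {0,1,2,3,4,5,6,7,8,9,10,11,12,13,14,15,16,17,18,19,20,21,22,23,24,25,26,27,28,29,30,31}
step 3: c <- (c - (-8 * thread))     {0,1,2,3,4,5,6,7,8,9,10,11,12,13,14,15,16,17,18,19,20,21,22,23,24,25,26,27,28,29,30,31}

Answer: 4 steps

c: 0,9,18,27,36,45,54,63,72,81,90,99,108,117,126,135,144,153,162,171,180,189,198,207,216,225,234,243,252,261,270,279
d: 0,-1,-2,-3,-4,-5,-6,-7,-8,-9,-10,-11,-12,-13,-14,-15,-16,-17,-18,-19,-20,-21,-22,-23,-24,-25,-26,-27,-28,-29,-30,-31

steps = 4; useful = 128; efficiency = 128/128 = 1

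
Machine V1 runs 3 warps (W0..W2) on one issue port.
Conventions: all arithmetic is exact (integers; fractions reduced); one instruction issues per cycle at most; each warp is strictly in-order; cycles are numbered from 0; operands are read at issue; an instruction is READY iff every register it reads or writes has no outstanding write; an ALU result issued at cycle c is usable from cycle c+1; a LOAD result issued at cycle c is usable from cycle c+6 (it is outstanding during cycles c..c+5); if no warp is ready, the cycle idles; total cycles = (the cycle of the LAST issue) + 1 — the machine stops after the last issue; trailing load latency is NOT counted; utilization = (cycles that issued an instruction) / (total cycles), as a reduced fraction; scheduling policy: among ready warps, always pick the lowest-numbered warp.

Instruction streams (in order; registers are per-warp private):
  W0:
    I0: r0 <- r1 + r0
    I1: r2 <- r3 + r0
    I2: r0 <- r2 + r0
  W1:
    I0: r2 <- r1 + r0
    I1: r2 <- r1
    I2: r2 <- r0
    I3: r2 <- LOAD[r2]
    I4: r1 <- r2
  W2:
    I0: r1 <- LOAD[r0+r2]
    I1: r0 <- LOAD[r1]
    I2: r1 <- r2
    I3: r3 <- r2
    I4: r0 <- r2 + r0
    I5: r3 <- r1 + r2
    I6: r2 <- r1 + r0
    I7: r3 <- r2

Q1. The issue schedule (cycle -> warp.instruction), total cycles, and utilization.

cycle 0: W0.I0
cycle 1: W0.I1
cycle 2: W0.I2
cycle 3: W1.I0
cycle 4: W1.I1
cycle 5: W1.I2
cycle 6: W1.I3
cycle 7: W2.I0
cycle 8: idle
cycle 9: idle
cycle 10: idle
cycle 11: idle
cycle 12: W1.I4
cycle 13: W2.I1
cycle 14: W2.I2
cycle 15: W2.I3
cycle 16: idle
cycle 17: idle
cycle 18: idle
cycle 19: W2.I4
cycle 20: W2.I5
cycle 21: W2.I6
cycle 22: W2.I7

Answer: 23 cycles, utilization 16/23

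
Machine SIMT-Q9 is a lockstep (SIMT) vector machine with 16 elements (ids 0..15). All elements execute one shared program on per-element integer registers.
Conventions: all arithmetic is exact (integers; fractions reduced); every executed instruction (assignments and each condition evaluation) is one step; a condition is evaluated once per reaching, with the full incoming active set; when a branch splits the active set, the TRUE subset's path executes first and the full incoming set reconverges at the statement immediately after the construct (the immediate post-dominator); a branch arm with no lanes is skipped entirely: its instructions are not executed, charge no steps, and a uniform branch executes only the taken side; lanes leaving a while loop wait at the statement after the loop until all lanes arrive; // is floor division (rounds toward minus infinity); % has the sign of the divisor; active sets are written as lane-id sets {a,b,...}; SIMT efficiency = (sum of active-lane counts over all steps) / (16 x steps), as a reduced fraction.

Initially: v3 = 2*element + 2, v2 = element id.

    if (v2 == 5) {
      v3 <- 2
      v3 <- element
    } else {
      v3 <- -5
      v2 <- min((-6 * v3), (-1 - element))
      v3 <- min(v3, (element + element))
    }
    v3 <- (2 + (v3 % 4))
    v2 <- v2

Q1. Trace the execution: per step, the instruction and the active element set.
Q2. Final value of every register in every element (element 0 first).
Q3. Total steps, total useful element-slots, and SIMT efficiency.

step 0: eval (v2 == 5)               {0,1,2,3,4,5,6,7,8,9,10,11,12,13,14,15}
step 1: v3 <- 2                      {5}
step 2: v3 <- element                {5}
step 3: v3 <- -5                     {0,1,2,3,4,6,7,8,9,10,11,12,13,14,15}
step 4: v2 <- min((-6 * v3), (-1 - element)) {0,1,2,3,4,6,7,8,9,10,11,12,13,14,15}
step 5: v3 <- min(v3, (element + element)) {0,1,2,3,4,6,7,8,9,10,11,12,13,14,15}
step 6: v3 <- (2 + (v3 % 4))         {0,1,2,3,4,5,6,7,8,9,10,11,12,13,14,15}
step 7: v2 <- v2                     {0,1,2,3,4,5,6,7,8,9,10,11,12,13,14,15}

Answer: 8 steps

v3: 5,5,5,5,5,3,5,5,5,5,5,5,5,5,5,5
v2: -1,-2,-3,-4,-5,5,-7,-8,-9,-10,-11,-12,-13,-14,-15,-16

steps = 8; useful = 95; efficiency = 95/128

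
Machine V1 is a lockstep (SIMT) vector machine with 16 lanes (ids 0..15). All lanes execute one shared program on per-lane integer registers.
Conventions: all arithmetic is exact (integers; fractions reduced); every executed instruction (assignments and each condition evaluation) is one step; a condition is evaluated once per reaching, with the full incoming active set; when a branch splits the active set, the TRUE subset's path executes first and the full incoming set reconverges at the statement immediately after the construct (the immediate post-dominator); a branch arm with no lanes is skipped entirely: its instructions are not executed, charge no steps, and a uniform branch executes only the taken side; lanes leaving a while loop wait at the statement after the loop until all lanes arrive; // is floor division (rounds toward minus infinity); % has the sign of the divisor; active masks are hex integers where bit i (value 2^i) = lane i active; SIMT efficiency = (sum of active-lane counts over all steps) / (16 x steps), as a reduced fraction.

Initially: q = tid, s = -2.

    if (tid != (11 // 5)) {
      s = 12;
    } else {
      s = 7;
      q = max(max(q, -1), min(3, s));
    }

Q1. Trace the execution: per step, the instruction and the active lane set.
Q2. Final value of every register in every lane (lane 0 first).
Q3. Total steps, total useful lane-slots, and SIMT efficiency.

step 0: eval (tid != (11 // 5))      0xffff
step 1: s <- 12                      0xfffb
step 2: s <- 7                       0x0004
step 3: q <- max(max(q, -1), min(3, s)) 0x0004

Answer: 4 steps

q: 0,1,3,3,4,5,6,7,8,9,10,11,12,13,14,15
s: 12,12,7,12,12,12,12,12,12,12,12,12,12,12,12,12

steps = 4; useful = 33; efficiency = 33/64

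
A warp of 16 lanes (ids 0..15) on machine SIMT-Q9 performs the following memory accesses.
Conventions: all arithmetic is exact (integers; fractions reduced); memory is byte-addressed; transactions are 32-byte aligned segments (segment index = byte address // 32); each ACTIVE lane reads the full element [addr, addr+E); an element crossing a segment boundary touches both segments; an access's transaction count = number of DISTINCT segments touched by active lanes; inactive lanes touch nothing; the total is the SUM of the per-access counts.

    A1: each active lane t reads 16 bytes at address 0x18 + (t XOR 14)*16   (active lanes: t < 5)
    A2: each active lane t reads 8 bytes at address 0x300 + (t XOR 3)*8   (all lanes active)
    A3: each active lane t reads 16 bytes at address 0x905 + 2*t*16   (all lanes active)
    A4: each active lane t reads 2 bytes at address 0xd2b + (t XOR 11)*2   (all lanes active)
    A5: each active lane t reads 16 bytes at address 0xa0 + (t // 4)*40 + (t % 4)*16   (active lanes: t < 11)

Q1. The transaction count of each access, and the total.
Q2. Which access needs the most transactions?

A1: 4 transactions
A2: 4 transactions
A3: 16 transactions
A4: 2 transactions
A5: 4 transactions

Answer: 4,4,16,2,4; total 30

Answer: A3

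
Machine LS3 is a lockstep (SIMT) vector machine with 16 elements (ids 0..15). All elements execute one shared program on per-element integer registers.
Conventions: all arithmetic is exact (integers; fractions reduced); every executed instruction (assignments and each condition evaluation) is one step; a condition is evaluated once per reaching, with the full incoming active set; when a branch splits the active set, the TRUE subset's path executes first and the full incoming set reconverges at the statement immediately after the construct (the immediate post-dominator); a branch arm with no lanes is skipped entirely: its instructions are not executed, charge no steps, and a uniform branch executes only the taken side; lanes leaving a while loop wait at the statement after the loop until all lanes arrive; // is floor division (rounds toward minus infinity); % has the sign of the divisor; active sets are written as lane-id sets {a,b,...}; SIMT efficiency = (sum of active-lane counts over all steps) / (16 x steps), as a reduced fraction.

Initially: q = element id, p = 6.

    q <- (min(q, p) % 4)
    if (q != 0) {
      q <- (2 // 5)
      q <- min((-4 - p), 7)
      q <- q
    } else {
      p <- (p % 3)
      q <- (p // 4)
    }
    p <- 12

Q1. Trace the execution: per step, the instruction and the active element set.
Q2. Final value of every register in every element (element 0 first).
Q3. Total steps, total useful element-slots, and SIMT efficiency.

step 0: q <- (min(q, p) % 4)         {0,1,2,3,4,5,6,7,8,9,10,11,12,13,14,15}
step 1: eval (q != 0)                {0,1,2,3,4,5,6,7,8,9,10,11,12,13,14,15}
step 2: q <- (2 // 5)                {1,2,3,5,6,7,8,9,10,11,12,13,14,15}
step 3: q <- min((-4 - p), 7)        {1,2,3,5,6,7,8,9,10,11,12,13,14,15}
step 4: q <- q                       {1,2,3,5,6,7,8,9,10,11,12,13,14,15}
step 5: p <- (p % 3)                 {0,4}
step 6: q <- (p // 4)                {0,4}
step 7: p <- 12                      {0,1,2,3,4,5,6,7,8,9,10,11,12,13,14,15}

Answer: 8 steps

q: 0,-10,-10,-10,0,-10,-10,-10,-10,-10,-10,-10,-10,-10,-10,-10
p: 12,12,12,12,12,12,12,12,12,12,12,12,12,12,12,12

steps = 8; useful = 94; efficiency = 94/128 = 47/64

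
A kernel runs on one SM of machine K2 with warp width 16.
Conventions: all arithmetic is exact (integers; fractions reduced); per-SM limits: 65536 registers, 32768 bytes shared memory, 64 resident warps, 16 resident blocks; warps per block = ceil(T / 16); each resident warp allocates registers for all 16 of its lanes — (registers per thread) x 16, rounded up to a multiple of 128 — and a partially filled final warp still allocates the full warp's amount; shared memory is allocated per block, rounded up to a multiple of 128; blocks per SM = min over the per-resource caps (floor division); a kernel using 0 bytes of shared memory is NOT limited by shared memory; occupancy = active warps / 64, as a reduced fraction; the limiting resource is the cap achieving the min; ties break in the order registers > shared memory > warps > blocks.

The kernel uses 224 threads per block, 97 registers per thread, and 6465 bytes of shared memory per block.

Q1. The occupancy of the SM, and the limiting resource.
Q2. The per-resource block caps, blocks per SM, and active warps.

Answer: occupancy 7/16, limited by registers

registers: 2 blocks
shared memory: 5 blocks
warps: 4 blocks
blocks: 16 blocks

Answer: 2 blocks, 28 active warps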